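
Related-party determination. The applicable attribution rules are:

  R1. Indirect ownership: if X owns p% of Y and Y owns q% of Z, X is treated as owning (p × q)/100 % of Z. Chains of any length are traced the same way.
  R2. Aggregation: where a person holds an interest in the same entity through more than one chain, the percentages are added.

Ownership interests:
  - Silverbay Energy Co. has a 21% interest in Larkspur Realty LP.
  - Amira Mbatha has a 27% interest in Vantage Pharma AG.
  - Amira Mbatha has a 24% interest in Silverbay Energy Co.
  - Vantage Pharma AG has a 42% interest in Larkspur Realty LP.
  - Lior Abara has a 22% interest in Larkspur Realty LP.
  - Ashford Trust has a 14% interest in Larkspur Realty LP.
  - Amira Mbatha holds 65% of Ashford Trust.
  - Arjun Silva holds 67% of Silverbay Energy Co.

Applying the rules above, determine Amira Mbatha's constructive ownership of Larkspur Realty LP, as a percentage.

Chain via Vantage Pharma AG (R1): 27% × 42% = 11.34% of Larkspur Realty LP.
Chain via Silverbay Energy Co. (R1): 24% × 21% = 5.04% of Larkspur Realty LP.
Chain via Ashford Trust (R1): 65% × 14% = 9.1% of Larkspur Realty LP.
Aggregating (R2): 11.34% + 5.04% + 9.1% = 25.48%.

25.48%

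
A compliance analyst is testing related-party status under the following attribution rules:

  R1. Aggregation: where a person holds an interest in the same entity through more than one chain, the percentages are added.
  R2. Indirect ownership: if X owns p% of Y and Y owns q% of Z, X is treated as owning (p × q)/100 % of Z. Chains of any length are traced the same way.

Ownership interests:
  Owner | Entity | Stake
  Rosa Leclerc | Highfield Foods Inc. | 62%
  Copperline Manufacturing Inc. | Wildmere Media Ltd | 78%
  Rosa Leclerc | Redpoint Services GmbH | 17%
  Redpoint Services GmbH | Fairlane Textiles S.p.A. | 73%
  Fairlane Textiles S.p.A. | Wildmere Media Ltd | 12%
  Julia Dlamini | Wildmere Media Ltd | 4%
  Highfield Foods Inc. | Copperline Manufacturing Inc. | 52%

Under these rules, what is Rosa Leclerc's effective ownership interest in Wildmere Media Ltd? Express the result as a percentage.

Chain via Highfield Foods Inc. → Copperline Manufacturing Inc. (R2): 62% × 52% × 78% = 25.1472% of Wildmere Media Ltd.
Chain via Redpoint Services GmbH → Fairlane Textiles S.p.A. (R2): 17% × 73% × 12% = 1.4892% of Wildmere Media Ltd.
Aggregating (R1): 25.1472% + 1.4892% = 26.6364%.

26.6364%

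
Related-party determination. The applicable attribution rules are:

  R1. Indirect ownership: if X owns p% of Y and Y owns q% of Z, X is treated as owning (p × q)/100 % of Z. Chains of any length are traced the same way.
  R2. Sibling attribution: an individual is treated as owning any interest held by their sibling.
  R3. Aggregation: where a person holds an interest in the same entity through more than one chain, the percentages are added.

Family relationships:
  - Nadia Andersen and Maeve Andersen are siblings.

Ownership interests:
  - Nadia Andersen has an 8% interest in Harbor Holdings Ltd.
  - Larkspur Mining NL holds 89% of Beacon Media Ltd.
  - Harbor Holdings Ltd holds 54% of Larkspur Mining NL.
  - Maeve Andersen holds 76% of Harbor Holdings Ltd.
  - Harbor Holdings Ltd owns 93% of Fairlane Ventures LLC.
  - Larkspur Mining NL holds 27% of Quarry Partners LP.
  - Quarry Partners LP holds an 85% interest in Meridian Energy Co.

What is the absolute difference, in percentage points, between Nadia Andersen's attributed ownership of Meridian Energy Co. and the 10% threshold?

By sibling attribution (R2), Nadia Andersen is treated as also owning Maeve Andersen's interest in Harbor Holdings Ltd, giving 8% + 76% = 84%.
Chain via Harbor Holdings Ltd → Larkspur Mining NL → Quarry Partners LP (R1): 84% × 54% × 27% × 85% = 10.41012% of Meridian Energy Co.
10.41012% exceeds the 10% threshold by 0.41012 percentage points.

0.41012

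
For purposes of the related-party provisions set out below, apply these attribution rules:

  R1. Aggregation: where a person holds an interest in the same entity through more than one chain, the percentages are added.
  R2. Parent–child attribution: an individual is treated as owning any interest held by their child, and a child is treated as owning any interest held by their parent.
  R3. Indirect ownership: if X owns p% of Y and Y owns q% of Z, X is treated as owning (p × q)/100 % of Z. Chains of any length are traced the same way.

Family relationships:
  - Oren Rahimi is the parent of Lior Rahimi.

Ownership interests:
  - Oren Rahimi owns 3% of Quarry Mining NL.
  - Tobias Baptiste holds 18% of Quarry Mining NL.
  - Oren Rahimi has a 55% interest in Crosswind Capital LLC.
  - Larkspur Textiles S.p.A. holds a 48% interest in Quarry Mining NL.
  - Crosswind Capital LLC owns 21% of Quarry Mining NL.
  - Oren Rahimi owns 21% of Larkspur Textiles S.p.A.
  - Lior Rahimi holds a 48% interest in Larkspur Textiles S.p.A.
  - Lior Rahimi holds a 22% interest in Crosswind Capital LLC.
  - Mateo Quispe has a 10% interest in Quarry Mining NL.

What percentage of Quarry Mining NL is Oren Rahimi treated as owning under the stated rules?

52.29%

By parent–child attribution (R2), Oren Rahimi is treated as also owning Lior Rahimi's interest in Crosswind Capital LLC, giving 55% + 22% = 77%.
By parent–child attribution (R2), Oren Rahimi is treated as also owning Lior Rahimi's interest in Larkspur Textiles S.p.A, giving 21% + 48% = 69%.
Chain via Crosswind Capital LLC (R3): 77% × 21% = 16.17% of Quarry Mining NL.
Chain via Larkspur Textiles S.p.A. (R3): 69% × 48% = 33.12% of Quarry Mining NL.
Direct interest in Quarry Mining NL: 3%.
Aggregating (R1): 16.17% + 33.12% + 3% = 52.29%.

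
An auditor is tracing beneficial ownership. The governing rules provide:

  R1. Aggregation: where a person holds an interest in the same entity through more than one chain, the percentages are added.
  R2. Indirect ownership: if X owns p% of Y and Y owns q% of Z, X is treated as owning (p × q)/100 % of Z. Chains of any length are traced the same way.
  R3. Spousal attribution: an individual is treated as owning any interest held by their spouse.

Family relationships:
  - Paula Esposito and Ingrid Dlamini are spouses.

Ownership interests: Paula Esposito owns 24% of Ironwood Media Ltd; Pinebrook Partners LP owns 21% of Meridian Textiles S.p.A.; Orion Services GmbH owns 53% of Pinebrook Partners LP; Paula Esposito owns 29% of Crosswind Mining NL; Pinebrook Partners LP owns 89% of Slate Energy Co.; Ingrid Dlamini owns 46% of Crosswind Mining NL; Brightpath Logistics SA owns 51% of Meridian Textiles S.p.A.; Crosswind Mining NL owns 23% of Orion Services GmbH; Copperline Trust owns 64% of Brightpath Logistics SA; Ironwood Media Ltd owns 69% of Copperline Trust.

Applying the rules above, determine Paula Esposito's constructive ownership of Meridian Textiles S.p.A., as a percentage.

By spousal attribution (R3), Paula Esposito is treated as also owning Ingrid Dlamini's interest in Crosswind Mining NL, giving 29% + 46% = 75%.
Chain via Ironwood Media Ltd → Copperline Trust → Brightpath Logistics SA (R2): 24% × 69% × 64% × 51% = 5.405184% of Meridian Textiles S.p.A.
Chain via Crosswind Mining NL → Orion Services GmbH → Pinebrook Partners LP (R2): 75% × 23% × 53% × 21% = 1.919925% of Meridian Textiles S.p.A.
Aggregating (R1): 5.405184% + 1.919925% = 7.325109%.

7.325109%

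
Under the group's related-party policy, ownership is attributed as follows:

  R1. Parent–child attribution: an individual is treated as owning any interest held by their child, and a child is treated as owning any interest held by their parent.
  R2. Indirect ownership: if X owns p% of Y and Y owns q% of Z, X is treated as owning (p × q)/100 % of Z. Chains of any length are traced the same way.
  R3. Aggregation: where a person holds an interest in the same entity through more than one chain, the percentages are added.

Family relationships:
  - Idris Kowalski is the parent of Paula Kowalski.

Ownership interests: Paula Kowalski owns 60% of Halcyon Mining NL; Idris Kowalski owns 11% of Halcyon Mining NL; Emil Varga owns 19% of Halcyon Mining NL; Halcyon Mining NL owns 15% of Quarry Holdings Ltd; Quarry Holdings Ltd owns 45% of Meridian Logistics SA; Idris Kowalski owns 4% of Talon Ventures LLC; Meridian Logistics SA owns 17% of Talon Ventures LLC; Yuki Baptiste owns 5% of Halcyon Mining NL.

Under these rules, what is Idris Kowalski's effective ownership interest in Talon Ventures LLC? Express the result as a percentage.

By parent–child attribution (R1), Idris Kowalski is treated as also owning Paula Kowalski's interest in Halcyon Mining NL, giving 11% + 60% = 71%.
Chain via Halcyon Mining NL → Quarry Holdings Ltd → Meridian Logistics SA (R2): 71% × 15% × 45% × 17% = 0.814725% of Talon Ventures LLC.
Direct interest in Talon Ventures LLC: 4%.
Aggregating (R3): 0.814725% + 4% = 4.814725%.

4.814725%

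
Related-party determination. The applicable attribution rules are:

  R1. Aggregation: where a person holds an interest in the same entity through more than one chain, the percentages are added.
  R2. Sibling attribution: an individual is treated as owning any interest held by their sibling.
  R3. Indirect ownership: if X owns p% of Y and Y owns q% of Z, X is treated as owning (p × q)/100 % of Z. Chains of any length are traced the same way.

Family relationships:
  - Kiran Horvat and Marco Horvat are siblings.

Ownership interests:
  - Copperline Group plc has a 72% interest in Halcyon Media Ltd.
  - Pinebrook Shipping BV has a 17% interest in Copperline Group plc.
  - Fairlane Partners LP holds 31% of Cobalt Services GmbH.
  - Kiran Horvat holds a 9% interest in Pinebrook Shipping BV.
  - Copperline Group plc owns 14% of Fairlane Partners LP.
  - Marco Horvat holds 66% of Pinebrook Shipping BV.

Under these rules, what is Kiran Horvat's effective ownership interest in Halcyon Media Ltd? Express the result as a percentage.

By sibling attribution (R2), Kiran Horvat is treated as also owning Marco Horvat's interest in Pinebrook Shipping BV, giving 9% + 66% = 75%.
Chain via Pinebrook Shipping BV → Copperline Group plc (R3): 75% × 17% × 72% = 9.18% of Halcyon Media Ltd.

9.18%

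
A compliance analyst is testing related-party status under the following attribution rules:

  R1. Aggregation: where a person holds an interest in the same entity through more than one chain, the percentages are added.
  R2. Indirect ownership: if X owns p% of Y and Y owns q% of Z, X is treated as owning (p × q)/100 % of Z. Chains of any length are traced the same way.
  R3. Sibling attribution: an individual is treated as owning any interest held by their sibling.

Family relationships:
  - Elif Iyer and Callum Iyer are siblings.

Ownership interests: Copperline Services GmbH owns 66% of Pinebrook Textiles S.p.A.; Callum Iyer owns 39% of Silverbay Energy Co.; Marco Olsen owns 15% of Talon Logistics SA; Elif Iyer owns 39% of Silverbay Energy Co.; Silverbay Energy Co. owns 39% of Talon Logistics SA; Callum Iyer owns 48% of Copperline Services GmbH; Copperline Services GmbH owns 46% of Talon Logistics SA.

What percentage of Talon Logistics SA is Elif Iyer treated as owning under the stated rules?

By sibling attribution (R3), Elif Iyer is treated as also owning Callum Iyer's interest in Silverbay Energy Co, giving 39% + 39% = 78%.
By sibling attribution (R3), Elif Iyer is treated as owning Callum Iyer's 48% interest in Copperline Services GmbH.
Chain via Silverbay Energy Co. (R2): 78% × 39% = 30.42% of Talon Logistics SA.
Chain via Copperline Services GmbH (R2): 48% × 46% = 22.08% of Talon Logistics SA.
Aggregating (R1): 30.42% + 22.08% = 52.5%.

52.5%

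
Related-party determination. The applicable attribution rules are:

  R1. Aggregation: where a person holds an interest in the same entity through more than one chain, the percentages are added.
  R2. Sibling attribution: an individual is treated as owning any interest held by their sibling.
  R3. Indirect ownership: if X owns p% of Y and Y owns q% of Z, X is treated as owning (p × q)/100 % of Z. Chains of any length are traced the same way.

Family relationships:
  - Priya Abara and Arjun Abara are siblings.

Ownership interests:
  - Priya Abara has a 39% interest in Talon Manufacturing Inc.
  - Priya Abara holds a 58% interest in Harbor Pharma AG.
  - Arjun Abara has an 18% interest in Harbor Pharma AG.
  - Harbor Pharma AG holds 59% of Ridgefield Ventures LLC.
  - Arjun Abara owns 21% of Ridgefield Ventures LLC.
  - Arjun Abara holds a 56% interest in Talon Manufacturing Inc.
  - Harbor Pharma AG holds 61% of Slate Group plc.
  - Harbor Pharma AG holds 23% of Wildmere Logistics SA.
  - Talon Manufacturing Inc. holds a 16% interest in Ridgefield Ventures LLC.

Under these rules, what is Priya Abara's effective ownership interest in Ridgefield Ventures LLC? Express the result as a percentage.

81.04%

By sibling attribution (R2), Priya Abara is treated as also owning Arjun Abara's interest in Harbor Pharma AG, giving 58% + 18% = 76%.
By sibling attribution (R2), Priya Abara is treated as also owning Arjun Abara's interest in Talon Manufacturing Inc, giving 39% + 56% = 95%.
By sibling attribution (R2), Priya Abara is treated as owning Arjun Abara's 21% interest in Ridgefield Ventures LLC.
Chain via Harbor Pharma AG (R3): 76% × 59% = 44.84% of Ridgefield Ventures LLC.
Chain via Talon Manufacturing Inc. (R3): 95% × 16% = 15.2% of Ridgefield Ventures LLC.
Direct interest in Ridgefield Ventures LLC: 21%.
Aggregating (R1): 44.84% + 15.2% + 21% = 81.04%.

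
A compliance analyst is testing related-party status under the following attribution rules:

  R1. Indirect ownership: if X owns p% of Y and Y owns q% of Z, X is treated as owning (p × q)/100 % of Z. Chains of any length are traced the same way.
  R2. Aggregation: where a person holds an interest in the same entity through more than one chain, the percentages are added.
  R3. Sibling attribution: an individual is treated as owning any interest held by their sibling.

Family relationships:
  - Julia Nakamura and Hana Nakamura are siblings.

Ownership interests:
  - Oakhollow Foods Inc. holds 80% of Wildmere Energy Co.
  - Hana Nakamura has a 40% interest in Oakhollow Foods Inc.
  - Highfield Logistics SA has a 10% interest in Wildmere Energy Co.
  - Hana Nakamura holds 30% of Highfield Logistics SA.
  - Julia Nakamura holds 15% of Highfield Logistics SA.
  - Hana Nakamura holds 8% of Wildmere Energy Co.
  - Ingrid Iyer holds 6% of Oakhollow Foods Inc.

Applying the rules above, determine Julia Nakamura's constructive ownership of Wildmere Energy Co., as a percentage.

44.5%

By sibling attribution (R3), Julia Nakamura is treated as also owning Hana Nakamura's interest in Highfield Logistics SA, giving 15% + 30% = 45%.
By sibling attribution (R3), Julia Nakamura is treated as owning Hana Nakamura's 40% interest in Oakhollow Foods Inc.
By sibling attribution (R3), Julia Nakamura is treated as owning Hana Nakamura's 8% interest in Wildmere Energy Co.
Chain via Highfield Logistics SA (R1): 45% × 10% = 4.5% of Wildmere Energy Co.
Chain via Oakhollow Foods Inc. (R1): 40% × 80% = 32% of Wildmere Energy Co.
Direct interest in Wildmere Energy Co: 8%.
Aggregating (R2): 4.5% + 32% + 8% = 44.5%.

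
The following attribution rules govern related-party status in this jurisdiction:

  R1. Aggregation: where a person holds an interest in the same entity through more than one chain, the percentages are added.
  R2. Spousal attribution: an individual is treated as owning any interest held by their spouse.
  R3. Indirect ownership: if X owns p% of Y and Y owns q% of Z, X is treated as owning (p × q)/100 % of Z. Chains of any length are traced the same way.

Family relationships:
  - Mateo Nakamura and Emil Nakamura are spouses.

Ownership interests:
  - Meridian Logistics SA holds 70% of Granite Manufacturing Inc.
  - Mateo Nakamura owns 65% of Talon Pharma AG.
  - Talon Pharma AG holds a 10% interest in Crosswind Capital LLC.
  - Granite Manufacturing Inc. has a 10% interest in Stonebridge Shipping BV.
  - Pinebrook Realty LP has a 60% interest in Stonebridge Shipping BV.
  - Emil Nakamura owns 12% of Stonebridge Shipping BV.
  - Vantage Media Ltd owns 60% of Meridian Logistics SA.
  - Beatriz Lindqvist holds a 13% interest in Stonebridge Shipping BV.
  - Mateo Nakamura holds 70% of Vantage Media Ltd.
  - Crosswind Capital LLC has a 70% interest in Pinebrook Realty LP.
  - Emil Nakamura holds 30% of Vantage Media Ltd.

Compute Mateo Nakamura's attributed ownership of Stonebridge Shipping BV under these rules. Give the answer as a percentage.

By spousal attribution (R2), Mateo Nakamura is treated as also owning Emil Nakamura's interest in Vantage Media Ltd, giving 70% + 30% = 100%.
By spousal attribution (R2), Mateo Nakamura is treated as owning Emil Nakamura's 12% interest in Stonebridge Shipping BV.
Chain via Talon Pharma AG → Crosswind Capital LLC → Pinebrook Realty LP (R3): 65% × 10% × 70% × 60% = 2.73% of Stonebridge Shipping BV.
Chain via Vantage Media Ltd → Meridian Logistics SA → Granite Manufacturing Inc. (R3): 100% × 60% × 70% × 10% = 4.2% of Stonebridge Shipping BV.
Direct interest in Stonebridge Shipping BV: 12%.
Aggregating (R1): 2.73% + 4.2% + 12% = 18.93%.

18.93%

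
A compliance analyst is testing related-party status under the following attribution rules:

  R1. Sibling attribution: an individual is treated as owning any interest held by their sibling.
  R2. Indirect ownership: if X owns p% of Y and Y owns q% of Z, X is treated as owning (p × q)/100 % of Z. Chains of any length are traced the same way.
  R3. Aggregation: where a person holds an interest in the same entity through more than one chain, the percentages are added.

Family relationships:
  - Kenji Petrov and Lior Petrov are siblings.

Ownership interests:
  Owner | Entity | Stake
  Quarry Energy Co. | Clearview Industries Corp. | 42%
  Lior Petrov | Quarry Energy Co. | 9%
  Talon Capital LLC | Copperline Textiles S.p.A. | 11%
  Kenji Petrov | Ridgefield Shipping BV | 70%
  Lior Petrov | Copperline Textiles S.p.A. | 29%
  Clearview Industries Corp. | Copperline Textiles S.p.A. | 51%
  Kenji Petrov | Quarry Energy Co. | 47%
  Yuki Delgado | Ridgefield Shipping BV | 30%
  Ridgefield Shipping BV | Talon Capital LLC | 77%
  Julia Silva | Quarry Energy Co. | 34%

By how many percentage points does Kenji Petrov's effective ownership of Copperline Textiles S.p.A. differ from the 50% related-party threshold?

By sibling attribution (R1), Kenji Petrov is treated as also owning Lior Petrov's interest in Quarry Energy Co, giving 47% + 9% = 56%.
By sibling attribution (R1), Kenji Petrov is treated as owning Lior Petrov's 29% interest in Copperline Textiles S.p.A.
Chain via Quarry Energy Co. → Clearview Industries Corp. (R2): 56% × 42% × 51% = 11.9952% of Copperline Textiles S.p.A.
Chain via Ridgefield Shipping BV → Talon Capital LLC (R2): 70% × 77% × 11% = 5.929% of Copperline Textiles S.p.A.
Direct interest in Copperline Textiles S.p.A: 29%.
Aggregating (R3): 11.9952% + 5.929% + 29% = 46.9242%.
46.9242% falls short of the 50% threshold by 3.0758 percentage points.

3.0758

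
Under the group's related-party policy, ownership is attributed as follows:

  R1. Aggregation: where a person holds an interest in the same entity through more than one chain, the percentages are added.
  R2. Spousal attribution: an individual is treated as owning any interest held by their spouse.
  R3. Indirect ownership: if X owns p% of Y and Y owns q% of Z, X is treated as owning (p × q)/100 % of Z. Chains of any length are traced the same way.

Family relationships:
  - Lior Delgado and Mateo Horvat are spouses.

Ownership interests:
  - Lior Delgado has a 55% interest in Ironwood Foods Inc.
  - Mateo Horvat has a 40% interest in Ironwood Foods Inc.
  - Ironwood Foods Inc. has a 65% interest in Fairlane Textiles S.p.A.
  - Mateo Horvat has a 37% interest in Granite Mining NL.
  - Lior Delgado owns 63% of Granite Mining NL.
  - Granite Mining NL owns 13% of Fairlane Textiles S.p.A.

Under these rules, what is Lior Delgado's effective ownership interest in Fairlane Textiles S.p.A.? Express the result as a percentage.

74.75%

By spousal attribution (R2), Lior Delgado is treated as also owning Mateo Horvat's interest in Granite Mining NL, giving 63% + 37% = 100%.
By spousal attribution (R2), Lior Delgado is treated as also owning Mateo Horvat's interest in Ironwood Foods Inc, giving 55% + 40% = 95%.
Chain via Granite Mining NL (R3): 100% × 13% = 13% of Fairlane Textiles S.p.A.
Chain via Ironwood Foods Inc. (R3): 95% × 65% = 61.75% of Fairlane Textiles S.p.A.
Aggregating (R1): 13% + 61.75% = 74.75%.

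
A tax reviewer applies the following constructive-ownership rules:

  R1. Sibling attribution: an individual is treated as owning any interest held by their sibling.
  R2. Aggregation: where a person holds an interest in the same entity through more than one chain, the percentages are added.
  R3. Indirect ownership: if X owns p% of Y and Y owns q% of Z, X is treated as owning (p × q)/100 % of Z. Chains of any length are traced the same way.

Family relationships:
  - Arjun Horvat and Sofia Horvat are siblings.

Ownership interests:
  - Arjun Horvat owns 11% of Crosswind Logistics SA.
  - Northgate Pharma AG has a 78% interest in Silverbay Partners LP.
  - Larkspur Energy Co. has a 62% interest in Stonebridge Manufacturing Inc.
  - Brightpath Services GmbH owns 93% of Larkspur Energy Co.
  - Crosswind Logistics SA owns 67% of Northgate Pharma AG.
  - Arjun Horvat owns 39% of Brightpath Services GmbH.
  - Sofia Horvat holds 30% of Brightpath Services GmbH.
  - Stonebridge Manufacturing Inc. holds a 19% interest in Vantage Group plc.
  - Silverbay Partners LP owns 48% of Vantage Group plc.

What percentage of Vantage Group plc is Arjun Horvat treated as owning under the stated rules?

By sibling attribution (R1), Arjun Horvat is treated as also owning Sofia Horvat's interest in Brightpath Services GmbH, giving 39% + 30% = 69%.
Chain via Brightpath Services GmbH → Larkspur Energy Co. → Stonebridge Manufacturing Inc. (R3): 69% × 93% × 62% × 19% = 7.559226% of Vantage Group plc.
Chain via Crosswind Logistics SA → Northgate Pharma AG → Silverbay Partners LP (R3): 11% × 67% × 78% × 48% = 2.759328% of Vantage Group plc.
Aggregating (R2): 7.559226% + 2.759328% = 10.318554%.

10.318554%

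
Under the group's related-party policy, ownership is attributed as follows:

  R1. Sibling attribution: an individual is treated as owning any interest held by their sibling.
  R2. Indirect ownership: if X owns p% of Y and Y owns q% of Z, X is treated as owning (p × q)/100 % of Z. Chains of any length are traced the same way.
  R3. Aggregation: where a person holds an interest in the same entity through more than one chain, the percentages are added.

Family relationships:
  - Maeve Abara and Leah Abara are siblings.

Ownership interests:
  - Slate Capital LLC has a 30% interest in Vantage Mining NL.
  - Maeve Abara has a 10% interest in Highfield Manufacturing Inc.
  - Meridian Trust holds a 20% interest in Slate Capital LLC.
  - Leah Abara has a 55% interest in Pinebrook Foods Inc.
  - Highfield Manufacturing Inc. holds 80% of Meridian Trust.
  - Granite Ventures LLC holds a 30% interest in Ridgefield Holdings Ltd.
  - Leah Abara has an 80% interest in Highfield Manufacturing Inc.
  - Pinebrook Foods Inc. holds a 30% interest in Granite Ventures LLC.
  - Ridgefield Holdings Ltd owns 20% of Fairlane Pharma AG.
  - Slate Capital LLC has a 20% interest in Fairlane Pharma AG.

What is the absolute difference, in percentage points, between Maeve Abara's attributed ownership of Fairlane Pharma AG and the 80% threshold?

76.13

By sibling attribution (R1), Maeve Abara is treated as also owning Leah Abara's interest in Highfield Manufacturing Inc, giving 10% + 80% = 90%.
By sibling attribution (R1), Maeve Abara is treated as owning Leah Abara's 55% interest in Pinebrook Foods Inc.
Chain via Highfield Manufacturing Inc. → Meridian Trust → Slate Capital LLC (R2): 90% × 80% × 20% × 20% = 2.88% of Fairlane Pharma AG.
Chain via Pinebrook Foods Inc. → Granite Ventures LLC → Ridgefield Holdings Ltd (R2): 55% × 30% × 30% × 20% = 0.99% of Fairlane Pharma AG.
Aggregating (R3): 2.88% + 0.99% = 3.87%.
3.87% falls short of the 80% threshold by 76.13 percentage points.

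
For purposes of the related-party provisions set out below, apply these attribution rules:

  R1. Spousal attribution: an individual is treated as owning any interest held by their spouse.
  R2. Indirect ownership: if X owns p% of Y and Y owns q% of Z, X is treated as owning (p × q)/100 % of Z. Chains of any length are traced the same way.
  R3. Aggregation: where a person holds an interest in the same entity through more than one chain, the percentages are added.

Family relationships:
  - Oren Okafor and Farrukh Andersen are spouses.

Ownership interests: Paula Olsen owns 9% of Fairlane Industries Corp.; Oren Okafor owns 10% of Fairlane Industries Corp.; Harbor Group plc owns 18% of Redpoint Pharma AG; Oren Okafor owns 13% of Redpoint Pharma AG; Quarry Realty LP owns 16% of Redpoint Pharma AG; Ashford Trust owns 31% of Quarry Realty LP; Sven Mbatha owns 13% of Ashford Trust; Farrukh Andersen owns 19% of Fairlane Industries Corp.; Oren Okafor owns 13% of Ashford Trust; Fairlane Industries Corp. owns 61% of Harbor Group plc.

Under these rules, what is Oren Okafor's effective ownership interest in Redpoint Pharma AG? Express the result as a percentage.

By spousal attribution (R1), Oren Okafor is treated as also owning Farrukh Andersen's interest in Fairlane Industries Corp, giving 10% + 19% = 29%.
Chain via Fairlane Industries Corp. → Harbor Group plc (R2): 29% × 61% × 18% = 3.1842% of Redpoint Pharma AG.
Chain via Ashford Trust → Quarry Realty LP (R2): 13% × 31% × 16% = 0.6448% of Redpoint Pharma AG.
Direct interest in Redpoint Pharma AG: 13%.
Aggregating (R3): 3.1842% + 0.6448% + 13% = 16.829%.

16.829%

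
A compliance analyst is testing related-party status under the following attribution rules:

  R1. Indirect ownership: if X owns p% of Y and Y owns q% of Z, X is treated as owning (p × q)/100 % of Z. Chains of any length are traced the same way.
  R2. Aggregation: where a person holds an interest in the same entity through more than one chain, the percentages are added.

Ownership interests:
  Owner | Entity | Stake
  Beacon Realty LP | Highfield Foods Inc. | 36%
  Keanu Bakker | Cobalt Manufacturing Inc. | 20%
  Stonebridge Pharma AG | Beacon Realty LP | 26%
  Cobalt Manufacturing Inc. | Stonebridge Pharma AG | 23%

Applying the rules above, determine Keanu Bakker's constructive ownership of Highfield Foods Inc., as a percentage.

0.43056%

Chain via Cobalt Manufacturing Inc. → Stonebridge Pharma AG → Beacon Realty LP (R1): 20% × 23% × 26% × 36% = 0.43056% of Highfield Foods Inc.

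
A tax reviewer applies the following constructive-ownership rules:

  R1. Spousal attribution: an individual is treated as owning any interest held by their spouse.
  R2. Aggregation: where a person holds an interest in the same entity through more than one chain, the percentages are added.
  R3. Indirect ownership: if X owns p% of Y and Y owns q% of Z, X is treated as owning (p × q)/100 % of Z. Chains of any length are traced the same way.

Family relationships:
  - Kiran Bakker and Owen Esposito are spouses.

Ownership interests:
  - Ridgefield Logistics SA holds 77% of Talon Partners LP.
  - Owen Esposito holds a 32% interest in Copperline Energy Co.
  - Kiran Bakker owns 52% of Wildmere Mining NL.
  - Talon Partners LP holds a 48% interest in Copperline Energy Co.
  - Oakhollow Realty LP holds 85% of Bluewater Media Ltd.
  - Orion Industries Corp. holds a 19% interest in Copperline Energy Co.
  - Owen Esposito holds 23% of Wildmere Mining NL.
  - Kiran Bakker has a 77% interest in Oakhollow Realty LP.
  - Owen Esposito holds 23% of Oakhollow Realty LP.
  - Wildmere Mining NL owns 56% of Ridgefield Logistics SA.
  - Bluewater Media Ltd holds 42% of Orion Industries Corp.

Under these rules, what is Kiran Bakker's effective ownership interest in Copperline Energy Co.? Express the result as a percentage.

54.3062%

By spousal attribution (R1), Kiran Bakker is treated as also owning Owen Esposito's interest in Wildmere Mining NL, giving 52% + 23% = 75%.
By spousal attribution (R1), Kiran Bakker is treated as also owning Owen Esposito's interest in Oakhollow Realty LP, giving 77% + 23% = 100%.
By spousal attribution (R1), Kiran Bakker is treated as owning Owen Esposito's 32% interest in Copperline Energy Co.
Chain via Wildmere Mining NL → Ridgefield Logistics SA → Talon Partners LP (R3): 75% × 56% × 77% × 48% = 15.5232% of Copperline Energy Co.
Chain via Oakhollow Realty LP → Bluewater Media Ltd → Orion Industries Corp. (R3): 100% × 85% × 42% × 19% = 6.783% of Copperline Energy Co.
Direct interest in Copperline Energy Co: 32%.
Aggregating (R2): 15.5232% + 6.783% + 32% = 54.3062%.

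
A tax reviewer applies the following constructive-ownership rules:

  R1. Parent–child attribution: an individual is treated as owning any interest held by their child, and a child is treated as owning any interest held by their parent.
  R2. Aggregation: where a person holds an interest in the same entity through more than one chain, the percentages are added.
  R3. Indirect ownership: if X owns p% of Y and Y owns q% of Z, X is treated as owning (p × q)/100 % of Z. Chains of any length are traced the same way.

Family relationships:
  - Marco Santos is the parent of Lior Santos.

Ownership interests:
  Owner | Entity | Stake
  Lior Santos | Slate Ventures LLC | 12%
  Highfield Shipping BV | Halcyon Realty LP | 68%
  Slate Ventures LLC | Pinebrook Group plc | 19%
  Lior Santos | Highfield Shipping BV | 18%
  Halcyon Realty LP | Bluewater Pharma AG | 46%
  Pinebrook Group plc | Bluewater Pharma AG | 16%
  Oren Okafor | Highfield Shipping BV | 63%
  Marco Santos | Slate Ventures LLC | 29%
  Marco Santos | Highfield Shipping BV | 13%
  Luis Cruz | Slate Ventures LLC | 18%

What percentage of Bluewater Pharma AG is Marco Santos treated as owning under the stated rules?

By parent–child attribution (R1), Marco Santos is treated as also owning Lior Santos's interest in Slate Ventures LLC, giving 29% + 12% = 41%.
By parent–child attribution (R1), Marco Santos is treated as also owning Lior Santos's interest in Highfield Shipping BV, giving 13% + 18% = 31%.
Chain via Slate Ventures LLC → Pinebrook Group plc (R3): 41% × 19% × 16% = 1.2464% of Bluewater Pharma AG.
Chain via Highfield Shipping BV → Halcyon Realty LP (R3): 31% × 68% × 46% = 9.6968% of Bluewater Pharma AG.
Aggregating (R2): 1.2464% + 9.6968% = 10.9432%.

10.9432%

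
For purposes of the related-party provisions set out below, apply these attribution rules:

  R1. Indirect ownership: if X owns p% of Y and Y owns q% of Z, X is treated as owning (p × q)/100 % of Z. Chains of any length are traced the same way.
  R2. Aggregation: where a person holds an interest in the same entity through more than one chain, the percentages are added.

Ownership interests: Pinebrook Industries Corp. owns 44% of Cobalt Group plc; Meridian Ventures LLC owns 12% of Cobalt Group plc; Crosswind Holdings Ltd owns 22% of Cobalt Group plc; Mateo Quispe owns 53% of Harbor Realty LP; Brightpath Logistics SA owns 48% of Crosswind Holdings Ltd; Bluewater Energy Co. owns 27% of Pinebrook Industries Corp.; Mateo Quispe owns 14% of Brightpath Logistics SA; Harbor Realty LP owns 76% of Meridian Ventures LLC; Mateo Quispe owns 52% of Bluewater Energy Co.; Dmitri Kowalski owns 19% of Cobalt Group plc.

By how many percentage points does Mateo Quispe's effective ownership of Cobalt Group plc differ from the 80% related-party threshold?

67.5104

Chain via Brightpath Logistics SA → Crosswind Holdings Ltd (R1): 14% × 48% × 22% = 1.4784% of Cobalt Group plc.
Chain via Bluewater Energy Co. → Pinebrook Industries Corp. (R1): 52% × 27% × 44% = 6.1776% of Cobalt Group plc.
Chain via Harbor Realty LP → Meridian Ventures LLC (R1): 53% × 76% × 12% = 4.8336% of Cobalt Group plc.
Aggregating (R2): 1.4784% + 6.1776% + 4.8336% = 12.4896%.
12.4896% falls short of the 80% threshold by 67.5104 percentage points.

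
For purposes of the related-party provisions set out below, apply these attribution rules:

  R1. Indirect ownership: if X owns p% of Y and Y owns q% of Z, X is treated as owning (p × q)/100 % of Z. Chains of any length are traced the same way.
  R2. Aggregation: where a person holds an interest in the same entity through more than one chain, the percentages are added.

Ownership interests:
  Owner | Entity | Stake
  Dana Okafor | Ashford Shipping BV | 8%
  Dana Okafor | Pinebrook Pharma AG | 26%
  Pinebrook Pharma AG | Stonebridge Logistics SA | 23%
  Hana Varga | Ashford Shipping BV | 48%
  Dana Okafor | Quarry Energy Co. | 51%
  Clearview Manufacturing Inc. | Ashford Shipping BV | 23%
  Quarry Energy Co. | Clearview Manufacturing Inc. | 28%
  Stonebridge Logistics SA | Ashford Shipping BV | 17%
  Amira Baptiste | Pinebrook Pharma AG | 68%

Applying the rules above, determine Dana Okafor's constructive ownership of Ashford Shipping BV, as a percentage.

12.301%

Chain via Quarry Energy Co. → Clearview Manufacturing Inc. (R1): 51% × 28% × 23% = 3.2844% of Ashford Shipping BV.
Chain via Pinebrook Pharma AG → Stonebridge Logistics SA (R1): 26% × 23% × 17% = 1.0166% of Ashford Shipping BV.
Direct interest in Ashford Shipping BV: 8%.
Aggregating (R2): 3.2844% + 1.0166% + 8% = 12.301%.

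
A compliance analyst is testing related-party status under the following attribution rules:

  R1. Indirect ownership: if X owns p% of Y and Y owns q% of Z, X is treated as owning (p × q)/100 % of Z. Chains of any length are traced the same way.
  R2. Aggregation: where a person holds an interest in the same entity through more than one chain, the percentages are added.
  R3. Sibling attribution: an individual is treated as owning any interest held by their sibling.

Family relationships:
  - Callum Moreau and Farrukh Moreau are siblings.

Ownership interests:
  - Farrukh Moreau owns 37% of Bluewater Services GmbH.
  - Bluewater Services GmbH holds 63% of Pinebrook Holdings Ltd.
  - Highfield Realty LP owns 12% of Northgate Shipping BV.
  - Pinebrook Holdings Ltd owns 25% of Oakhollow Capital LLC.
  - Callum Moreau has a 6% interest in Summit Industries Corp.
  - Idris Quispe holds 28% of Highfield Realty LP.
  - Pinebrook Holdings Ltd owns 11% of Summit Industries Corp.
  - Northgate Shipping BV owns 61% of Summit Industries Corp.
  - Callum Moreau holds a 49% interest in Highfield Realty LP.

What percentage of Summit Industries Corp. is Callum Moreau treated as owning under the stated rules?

12.1509%

By sibling attribution (R3), Callum Moreau is treated as owning Farrukh Moreau's 37% interest in Bluewater Services GmbH.
Chain via Highfield Realty LP → Northgate Shipping BV (R1): 49% × 12% × 61% = 3.5868% of Summit Industries Corp.
Direct interest in Summit Industries Corp: 6%.
Chain via Bluewater Services GmbH → Pinebrook Holdings Ltd (R1): 37% × 63% × 11% = 2.5641% of Summit Industries Corp.
Aggregating (R2): 3.5868% + 6% + 2.5641% = 12.1509%.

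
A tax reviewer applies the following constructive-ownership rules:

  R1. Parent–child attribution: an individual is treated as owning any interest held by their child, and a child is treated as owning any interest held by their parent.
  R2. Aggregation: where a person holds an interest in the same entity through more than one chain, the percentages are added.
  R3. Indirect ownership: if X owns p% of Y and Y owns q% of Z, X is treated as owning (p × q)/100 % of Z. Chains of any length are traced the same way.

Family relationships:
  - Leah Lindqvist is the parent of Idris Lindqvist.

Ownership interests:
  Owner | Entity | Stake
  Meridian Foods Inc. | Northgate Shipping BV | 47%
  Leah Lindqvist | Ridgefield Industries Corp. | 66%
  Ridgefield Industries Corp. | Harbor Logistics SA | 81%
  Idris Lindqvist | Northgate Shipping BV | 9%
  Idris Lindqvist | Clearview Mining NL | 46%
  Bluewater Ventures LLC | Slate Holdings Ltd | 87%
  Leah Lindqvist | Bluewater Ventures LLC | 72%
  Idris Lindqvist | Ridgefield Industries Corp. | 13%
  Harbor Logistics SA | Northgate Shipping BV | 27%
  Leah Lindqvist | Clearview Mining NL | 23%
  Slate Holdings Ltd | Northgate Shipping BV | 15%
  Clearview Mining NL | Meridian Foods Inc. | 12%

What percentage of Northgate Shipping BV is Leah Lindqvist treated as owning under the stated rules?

By parent–child attribution (R1), Leah Lindqvist is treated as also owning Idris Lindqvist's interest in Ridgefield Industries Corp, giving 66% + 13% = 79%.
By parent–child attribution (R1), Leah Lindqvist is treated as also owning Idris Lindqvist's interest in Clearview Mining NL, giving 23% + 46% = 69%.
By parent–child attribution (R1), Leah Lindqvist is treated as owning Idris Lindqvist's 9% interest in Northgate Shipping BV.
Chain via Ridgefield Industries Corp. → Harbor Logistics SA (R3): 79% × 81% × 27% = 17.2773% of Northgate Shipping BV.
Chain via Clearview Mining NL → Meridian Foods Inc. (R3): 69% × 12% × 47% = 3.8916% of Northgate Shipping BV.
Chain via Bluewater Ventures LLC → Slate Holdings Ltd (R3): 72% × 87% × 15% = 9.396% of Northgate Shipping BV.
Direct interest in Northgate Shipping BV: 9%.
Aggregating (R2): 17.2773% + 3.8916% + 9.396% + 9% = 39.5649%.

39.5649%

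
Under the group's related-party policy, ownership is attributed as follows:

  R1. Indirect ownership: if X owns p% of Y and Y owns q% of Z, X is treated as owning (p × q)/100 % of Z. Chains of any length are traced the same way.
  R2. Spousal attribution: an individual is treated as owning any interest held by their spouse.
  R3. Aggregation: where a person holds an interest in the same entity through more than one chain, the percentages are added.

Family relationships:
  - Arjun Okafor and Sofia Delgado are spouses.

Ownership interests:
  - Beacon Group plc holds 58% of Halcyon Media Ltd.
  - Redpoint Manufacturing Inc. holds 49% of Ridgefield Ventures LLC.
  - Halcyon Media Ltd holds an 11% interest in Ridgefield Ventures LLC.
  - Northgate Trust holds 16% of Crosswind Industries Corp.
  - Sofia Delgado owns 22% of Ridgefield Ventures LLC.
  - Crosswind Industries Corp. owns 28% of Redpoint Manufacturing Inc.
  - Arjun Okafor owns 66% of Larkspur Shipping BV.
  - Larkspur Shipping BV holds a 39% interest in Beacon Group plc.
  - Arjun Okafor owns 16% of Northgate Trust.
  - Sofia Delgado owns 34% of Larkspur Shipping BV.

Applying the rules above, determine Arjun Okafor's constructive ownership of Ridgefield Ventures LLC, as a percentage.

24.839432%

By spousal attribution (R2), Arjun Okafor is treated as also owning Sofia Delgado's interest in Larkspur Shipping BV, giving 66% + 34% = 100%.
By spousal attribution (R2), Arjun Okafor is treated as owning Sofia Delgado's 22% interest in Ridgefield Ventures LLC.
Chain via Northgate Trust → Crosswind Industries Corp. → Redpoint Manufacturing Inc. (R1): 16% × 16% × 28% × 49% = 0.351232% of Ridgefield Ventures LLC.
Chain via Larkspur Shipping BV → Beacon Group plc → Halcyon Media Ltd (R1): 100% × 39% × 58% × 11% = 2.4882% of Ridgefield Ventures LLC.
Direct interest in Ridgefield Ventures LLC: 22%.
Aggregating (R3): 0.351232% + 2.4882% + 22% = 24.839432%.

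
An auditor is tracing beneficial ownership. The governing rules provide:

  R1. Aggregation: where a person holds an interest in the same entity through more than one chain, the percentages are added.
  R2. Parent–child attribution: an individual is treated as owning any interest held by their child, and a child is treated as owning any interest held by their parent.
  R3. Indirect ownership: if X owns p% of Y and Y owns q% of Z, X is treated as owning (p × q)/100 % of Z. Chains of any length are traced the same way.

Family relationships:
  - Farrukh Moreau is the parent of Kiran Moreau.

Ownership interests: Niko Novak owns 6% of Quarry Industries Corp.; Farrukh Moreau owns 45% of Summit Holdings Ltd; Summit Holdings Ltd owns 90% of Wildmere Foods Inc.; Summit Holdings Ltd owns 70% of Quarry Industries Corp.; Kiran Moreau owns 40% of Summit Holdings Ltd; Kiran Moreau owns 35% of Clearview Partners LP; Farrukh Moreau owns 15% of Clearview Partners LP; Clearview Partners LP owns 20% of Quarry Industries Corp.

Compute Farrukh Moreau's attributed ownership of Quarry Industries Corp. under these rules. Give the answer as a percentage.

By parent–child attribution (R2), Farrukh Moreau is treated as also owning Kiran Moreau's interest in Summit Holdings Ltd, giving 45% + 40% = 85%.
By parent–child attribution (R2), Farrukh Moreau is treated as also owning Kiran Moreau's interest in Clearview Partners LP, giving 15% + 35% = 50%.
Chain via Summit Holdings Ltd (R3): 85% × 70% = 59.5% of Quarry Industries Corp.
Chain via Clearview Partners LP (R3): 50% × 20% = 10% of Quarry Industries Corp.
Aggregating (R1): 59.5% + 10% = 69.5%.

69.5%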